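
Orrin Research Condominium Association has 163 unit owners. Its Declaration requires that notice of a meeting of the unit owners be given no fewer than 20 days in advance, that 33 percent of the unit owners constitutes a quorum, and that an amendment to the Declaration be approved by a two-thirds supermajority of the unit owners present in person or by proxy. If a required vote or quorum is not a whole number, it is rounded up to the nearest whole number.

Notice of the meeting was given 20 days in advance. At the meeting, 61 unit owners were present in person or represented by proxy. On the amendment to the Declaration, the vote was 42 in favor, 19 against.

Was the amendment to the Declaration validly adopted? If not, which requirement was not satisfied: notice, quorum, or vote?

Notice: 20 days given; 20 required. Satisfied.
Quorum: 33% of 163 = 53.79, rounded up to 54; 61 present. Satisfied.
Vote: requires two-thirds of those present (61); 2/3 of 61 = 40.67, rounded up to 41, so 41 needed; 42 in favor. Satisfied.

Valid — all requirements satisfied.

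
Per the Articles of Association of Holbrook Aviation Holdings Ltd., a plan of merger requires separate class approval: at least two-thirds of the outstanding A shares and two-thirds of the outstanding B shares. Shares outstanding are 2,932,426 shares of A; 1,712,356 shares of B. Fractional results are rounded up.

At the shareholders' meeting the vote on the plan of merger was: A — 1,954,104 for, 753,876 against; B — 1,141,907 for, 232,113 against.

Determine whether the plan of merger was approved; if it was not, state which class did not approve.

A: 2/3 of 2932426 = 1954950.67, rounded up to 1954951; 1,954,951 required, 1,954,104 in favor — not approved.
B: 2/3 of 1712356 = 1141570.67, rounded up to 1141571; 1,141,571 required, 1,141,907 in favor — approved.

Not approved — the A shares did not give the required vote.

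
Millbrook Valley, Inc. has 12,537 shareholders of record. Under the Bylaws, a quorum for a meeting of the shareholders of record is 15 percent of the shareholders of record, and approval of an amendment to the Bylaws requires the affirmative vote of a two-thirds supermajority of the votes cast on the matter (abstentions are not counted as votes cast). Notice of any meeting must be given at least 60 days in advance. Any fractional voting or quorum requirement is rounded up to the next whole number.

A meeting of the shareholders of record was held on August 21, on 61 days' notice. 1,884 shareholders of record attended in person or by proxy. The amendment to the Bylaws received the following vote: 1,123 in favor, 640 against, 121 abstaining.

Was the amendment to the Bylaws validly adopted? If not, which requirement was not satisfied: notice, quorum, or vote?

Notice: 61 days given; 60 required. Satisfied.
Quorum: 15% of 12,537 = 1,880.55, rounded up to 1,881; 1,884 present. Satisfied.
Vote: requires two-thirds of the votes cast (1,884 − 121 abstaining = 1,763); 2/3 of 1763 = 1175.33, rounded up to 1176, so 1,176 needed; 1,123 in favor. Not satisfied.

Invalid — vote requirement not satisfied.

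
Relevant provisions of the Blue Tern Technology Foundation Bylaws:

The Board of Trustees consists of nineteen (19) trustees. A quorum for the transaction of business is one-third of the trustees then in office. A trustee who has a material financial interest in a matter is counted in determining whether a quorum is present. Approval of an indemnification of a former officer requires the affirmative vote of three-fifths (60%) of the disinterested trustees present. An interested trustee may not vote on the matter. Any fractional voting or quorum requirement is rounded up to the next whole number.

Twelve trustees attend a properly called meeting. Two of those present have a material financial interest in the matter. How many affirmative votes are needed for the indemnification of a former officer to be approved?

6

The indemnification of a former officer requires three-fifths of the disinterested trustees present (12 − 2 = 10).
3/5 of 10 = 6.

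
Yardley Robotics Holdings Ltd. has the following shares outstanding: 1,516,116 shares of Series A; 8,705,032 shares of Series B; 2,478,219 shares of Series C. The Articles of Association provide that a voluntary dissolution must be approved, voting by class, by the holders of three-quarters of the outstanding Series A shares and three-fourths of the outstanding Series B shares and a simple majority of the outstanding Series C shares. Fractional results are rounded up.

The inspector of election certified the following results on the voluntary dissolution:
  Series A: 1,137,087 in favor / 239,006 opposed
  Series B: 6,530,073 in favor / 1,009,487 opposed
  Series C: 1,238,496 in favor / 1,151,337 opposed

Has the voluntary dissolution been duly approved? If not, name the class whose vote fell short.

Series A: 3/4 of 1516116 = 1137087; 1,137,087 required, 1,137,087 in favor — approved.
Series B: 3/4 of 8705032 = 6528774; 6,528,774 required, 6,530,073 in favor — approved.
Series C: a majority of 2478219 is 1239110; 1,239,110 required, 1,238,496 in favor — not approved.

Not approved — the Series C shares did not give the required vote.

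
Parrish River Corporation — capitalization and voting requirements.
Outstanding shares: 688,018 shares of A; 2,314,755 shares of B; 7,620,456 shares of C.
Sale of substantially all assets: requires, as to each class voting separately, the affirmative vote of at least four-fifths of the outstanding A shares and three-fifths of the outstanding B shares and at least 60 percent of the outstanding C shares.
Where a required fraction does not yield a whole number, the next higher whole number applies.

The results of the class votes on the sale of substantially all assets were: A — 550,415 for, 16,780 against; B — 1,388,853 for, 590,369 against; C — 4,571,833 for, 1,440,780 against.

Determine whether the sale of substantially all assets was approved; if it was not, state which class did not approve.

Not approved — the C shares did not give the required vote.

A: 4/5 of 688018 = 550414.40, rounded up to 550415; 550,415 required, 550,415 in favor — approved.
B: 3/5 of 2314755 = 1388853; 1,388,853 required, 1,388,853 in favor — approved.
C: 3/5 of 7620456 = 4572273.60, rounded up to 4572274; 4,572,274 required, 4,571,833 in favor — not approved.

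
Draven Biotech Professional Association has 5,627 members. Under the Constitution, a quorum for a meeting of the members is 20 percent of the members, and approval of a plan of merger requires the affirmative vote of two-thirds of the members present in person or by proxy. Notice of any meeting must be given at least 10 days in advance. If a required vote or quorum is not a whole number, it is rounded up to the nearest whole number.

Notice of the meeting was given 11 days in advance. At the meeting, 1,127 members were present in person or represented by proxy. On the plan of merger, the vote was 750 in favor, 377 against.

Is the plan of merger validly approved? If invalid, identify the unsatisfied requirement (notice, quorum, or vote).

Invalid — vote requirement not satisfied.

Notice: 11 days given; 10 required. Satisfied.
Quorum: 20% of 5,627 = 1,125.40, rounded up to 1,126; 1,127 present. Satisfied.
Vote: requires two-thirds of those present (1,127); 2/3 of 1127 = 751.33, rounded up to 752, so 752 needed; 750 in favor. Not satisfied.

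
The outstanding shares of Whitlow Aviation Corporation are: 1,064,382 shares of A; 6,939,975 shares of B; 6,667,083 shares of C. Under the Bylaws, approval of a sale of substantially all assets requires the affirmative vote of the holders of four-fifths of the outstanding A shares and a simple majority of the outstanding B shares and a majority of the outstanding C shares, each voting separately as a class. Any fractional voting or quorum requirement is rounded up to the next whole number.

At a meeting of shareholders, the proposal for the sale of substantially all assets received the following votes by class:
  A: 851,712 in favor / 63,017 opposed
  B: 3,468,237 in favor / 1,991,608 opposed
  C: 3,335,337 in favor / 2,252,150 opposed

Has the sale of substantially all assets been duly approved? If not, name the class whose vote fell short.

Not approved — the B shares did not give the required vote.

A: 4/5 of 1064382 = 851505.60, rounded up to 851506; 851,506 required, 851,712 in favor — approved.
B: a majority of 6939975 is 3469988; 3,469,988 required, 3,468,237 in favor — not approved.
C: a majority of 6667083 is 3333542; 3,333,542 required, 3,335,337 in favor — approved.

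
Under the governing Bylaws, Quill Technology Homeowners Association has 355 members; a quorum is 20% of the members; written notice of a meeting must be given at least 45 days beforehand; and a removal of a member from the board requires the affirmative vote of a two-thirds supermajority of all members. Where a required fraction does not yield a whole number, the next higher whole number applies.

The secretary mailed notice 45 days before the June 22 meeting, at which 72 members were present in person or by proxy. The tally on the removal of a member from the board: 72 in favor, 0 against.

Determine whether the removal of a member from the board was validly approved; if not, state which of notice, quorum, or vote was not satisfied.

Invalid — vote requirement not satisfied.

Notice: 45 days given; 45 required. Satisfied.
Quorum: 20% of 355 = 71; 72 present. Satisfied.
Vote: requires two-thirds of all members (355); 2/3 of 355 = 236.67, rounded up to 237, so 237 needed; 72 in favor. Not satisfied.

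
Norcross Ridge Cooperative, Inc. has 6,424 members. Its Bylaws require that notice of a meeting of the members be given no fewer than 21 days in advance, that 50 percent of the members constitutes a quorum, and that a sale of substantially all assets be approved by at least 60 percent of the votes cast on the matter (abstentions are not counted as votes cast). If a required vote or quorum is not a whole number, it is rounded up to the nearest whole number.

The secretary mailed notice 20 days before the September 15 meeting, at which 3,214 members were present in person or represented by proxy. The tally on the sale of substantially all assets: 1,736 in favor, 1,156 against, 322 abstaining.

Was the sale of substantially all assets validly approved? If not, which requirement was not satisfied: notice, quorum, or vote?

Invalid — notice requirement not satisfied.

Notice: 20 days given; 21 required. Not satisfied.
Quorum: 50% of 6,424 = 3,212; 3,214 present. Satisfied.
Vote: requires three-fifths of the votes cast (3,214 − 322 abstaining = 2,892); 3/5 of 2892 = 1735.20, rounded up to 1736, so 1,736 needed; 1,736 in favor. Satisfied.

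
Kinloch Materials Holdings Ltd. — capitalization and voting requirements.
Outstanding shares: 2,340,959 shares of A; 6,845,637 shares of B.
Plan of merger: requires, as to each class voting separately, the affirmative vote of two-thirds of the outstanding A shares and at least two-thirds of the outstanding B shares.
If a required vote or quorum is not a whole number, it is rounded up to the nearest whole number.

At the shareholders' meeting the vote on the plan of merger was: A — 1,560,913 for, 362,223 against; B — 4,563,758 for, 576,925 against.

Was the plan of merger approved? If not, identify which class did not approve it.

A: 2/3 of 2340959 = 1560639.33, rounded up to 1560640; 1,560,640 required, 1,560,913 in favor — approved.
B: 2/3 of 6845637 = 4563758; 4,563,758 required, 4,563,758 in favor — approved.

Approved — every class gave the required vote.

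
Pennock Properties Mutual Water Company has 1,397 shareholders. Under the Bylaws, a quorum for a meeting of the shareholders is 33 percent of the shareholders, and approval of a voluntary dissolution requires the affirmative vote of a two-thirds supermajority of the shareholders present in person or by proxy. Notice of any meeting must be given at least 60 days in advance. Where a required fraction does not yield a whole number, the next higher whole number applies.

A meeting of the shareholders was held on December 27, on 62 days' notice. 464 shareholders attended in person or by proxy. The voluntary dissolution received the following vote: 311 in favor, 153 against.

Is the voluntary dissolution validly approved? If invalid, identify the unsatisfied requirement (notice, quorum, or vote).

Valid — all requirements satisfied.

Notice: 62 days given; 60 required. Satisfied.
Quorum: 33% of 1,397 = 461.01, rounded up to 462; 464 present. Satisfied.
Vote: requires two-thirds of those present (464); 2/3 of 464 = 309.33, rounded up to 310, so 310 needed; 311 in favor. Satisfied.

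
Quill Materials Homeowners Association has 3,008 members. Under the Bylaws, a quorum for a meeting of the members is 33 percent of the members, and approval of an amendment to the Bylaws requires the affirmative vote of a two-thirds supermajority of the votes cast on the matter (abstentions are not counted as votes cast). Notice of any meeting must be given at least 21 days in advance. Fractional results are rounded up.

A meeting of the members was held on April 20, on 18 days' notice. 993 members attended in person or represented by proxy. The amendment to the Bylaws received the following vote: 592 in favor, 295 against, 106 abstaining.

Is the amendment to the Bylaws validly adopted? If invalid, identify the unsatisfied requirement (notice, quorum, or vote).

Notice: 18 days given; 21 required. Not satisfied.
Quorum: 33% of 3,008 = 992.64, rounded up to 993; 993 present. Satisfied.
Vote: requires two-thirds of the votes cast (993 − 106 abstaining = 887); 2/3 of 887 = 591.33, rounded up to 592, so 592 needed; 592 in favor. Satisfied.

Invalid — notice requirement not satisfied.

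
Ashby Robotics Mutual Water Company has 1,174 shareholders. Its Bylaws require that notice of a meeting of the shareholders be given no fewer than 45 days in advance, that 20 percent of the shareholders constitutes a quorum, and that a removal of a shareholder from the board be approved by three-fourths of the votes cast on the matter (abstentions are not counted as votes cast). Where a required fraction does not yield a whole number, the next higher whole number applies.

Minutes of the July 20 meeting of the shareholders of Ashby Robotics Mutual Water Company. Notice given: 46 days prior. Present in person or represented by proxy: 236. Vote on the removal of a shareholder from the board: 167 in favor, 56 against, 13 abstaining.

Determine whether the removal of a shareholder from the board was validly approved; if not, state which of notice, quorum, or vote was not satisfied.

Notice: 46 days given; 45 required. Satisfied.
Quorum: 20% of 1,174 = 234.80, rounded up to 235; 236 present. Satisfied.
Vote: requires three-fourths of the votes cast (236 − 13 abstaining = 223); 3/4 of 223 = 167.25, rounded up to 168, so 168 needed; 167 in favor. Not satisfied.

Invalid — vote requirement not satisfied.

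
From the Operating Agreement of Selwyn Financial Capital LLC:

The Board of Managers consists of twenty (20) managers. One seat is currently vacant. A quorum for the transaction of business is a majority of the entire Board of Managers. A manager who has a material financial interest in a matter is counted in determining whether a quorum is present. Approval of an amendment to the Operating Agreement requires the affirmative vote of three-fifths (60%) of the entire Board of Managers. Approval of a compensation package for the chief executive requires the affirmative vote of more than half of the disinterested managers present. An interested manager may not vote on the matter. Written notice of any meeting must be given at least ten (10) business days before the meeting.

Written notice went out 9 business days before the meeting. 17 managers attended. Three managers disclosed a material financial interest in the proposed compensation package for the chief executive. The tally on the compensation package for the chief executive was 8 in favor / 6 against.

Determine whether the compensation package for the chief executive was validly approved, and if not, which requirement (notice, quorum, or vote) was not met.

Invalid — notice requirement not satisfied.

Notice: 9 business days given; 10 required (9 < 10). Not satisfied.
Quorum: 17 present (interested managers count toward quorum); quorum is 11. Satisfied.
Vote: the compensation package for the chief executive requires a majority of the disinterested managers present (17 − 3 = 14). A majority of 14 is 8, so 8 affirmative votes are needed; 8 voted in favor. Satisfied.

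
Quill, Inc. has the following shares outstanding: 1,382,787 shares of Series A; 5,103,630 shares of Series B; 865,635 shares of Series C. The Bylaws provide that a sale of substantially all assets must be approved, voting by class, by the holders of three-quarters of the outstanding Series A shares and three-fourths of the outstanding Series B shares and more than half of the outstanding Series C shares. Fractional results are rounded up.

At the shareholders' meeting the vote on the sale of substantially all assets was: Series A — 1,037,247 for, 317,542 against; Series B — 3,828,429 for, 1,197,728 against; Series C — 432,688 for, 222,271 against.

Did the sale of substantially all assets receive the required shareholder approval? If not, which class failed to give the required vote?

Not approved — the Series C shares did not give the required vote.

Series A: 3/4 of 1382787 = 1037090.25, rounded up to 1037091; 1,037,091 required, 1,037,247 in favor — approved.
Series B: 3/4 of 5103630 = 3827722.50, rounded up to 3827723; 3,827,723 required, 3,828,429 in favor — approved.
Series C: a majority of 865635 is 432818; 432,818 required, 432,688 in favor — not approved.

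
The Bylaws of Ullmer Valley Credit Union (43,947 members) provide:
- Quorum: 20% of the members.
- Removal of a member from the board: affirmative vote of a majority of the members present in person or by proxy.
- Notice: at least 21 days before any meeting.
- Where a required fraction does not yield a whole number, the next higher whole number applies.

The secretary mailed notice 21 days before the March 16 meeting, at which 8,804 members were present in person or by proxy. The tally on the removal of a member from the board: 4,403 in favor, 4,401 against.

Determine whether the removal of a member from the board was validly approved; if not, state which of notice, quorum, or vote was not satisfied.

Notice: 21 days given; 21 required. Satisfied.
Quorum: 20% of 43,947 = 8,789.40, rounded up to 8,790; 8,804 present. Satisfied.
Vote: requires a majority of those present (8,804); a majority of 8804 is 4403, so 4,403 needed; 4,403 in favor. Satisfied.

Valid — all requirements satisfied.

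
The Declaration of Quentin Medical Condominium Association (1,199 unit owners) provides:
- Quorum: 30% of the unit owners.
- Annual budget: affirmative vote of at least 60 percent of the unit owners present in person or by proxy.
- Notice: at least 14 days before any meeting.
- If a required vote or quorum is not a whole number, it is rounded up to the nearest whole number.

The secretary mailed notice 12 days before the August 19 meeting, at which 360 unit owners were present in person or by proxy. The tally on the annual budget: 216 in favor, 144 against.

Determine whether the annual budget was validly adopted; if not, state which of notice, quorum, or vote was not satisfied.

Notice: 12 days given; 14 required. Not satisfied.
Quorum: 30% of 1,199 = 359.70, rounded up to 360; 360 present. Satisfied.
Vote: requires three-fifths of those present (360); 3/5 of 360 = 216, so 216 needed; 216 in favor. Satisfied.

Invalid — notice requirement not satisfied.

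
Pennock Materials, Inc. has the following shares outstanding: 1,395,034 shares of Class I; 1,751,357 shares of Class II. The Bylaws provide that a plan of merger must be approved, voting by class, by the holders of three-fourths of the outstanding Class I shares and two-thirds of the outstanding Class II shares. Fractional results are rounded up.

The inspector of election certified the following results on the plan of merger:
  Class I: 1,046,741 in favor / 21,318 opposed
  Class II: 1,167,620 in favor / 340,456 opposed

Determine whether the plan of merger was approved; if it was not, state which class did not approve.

Class I: 3/4 of 1395034 = 1046275.50, rounded up to 1046276; 1,046,276 required, 1,046,741 in favor — approved.
Class II: 2/3 of 1751357 = 1167571.33, rounded up to 1167572; 1,167,572 required, 1,167,620 in favor — approved.

Approved — every class gave the required vote.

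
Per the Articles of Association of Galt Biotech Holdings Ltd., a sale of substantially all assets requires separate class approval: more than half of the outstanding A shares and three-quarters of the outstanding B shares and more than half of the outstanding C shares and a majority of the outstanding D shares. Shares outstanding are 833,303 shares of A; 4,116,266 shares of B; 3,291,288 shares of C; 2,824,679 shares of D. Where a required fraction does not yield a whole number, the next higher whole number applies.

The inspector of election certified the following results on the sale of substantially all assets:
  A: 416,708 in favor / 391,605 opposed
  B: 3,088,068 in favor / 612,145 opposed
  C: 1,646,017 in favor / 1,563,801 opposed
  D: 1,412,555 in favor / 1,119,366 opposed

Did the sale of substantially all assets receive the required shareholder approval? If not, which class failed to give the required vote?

A: a majority of 833303 is 416652; 416,652 required, 416,708 in favor — approved.
B: 3/4 of 4116266 = 3087199.50, rounded up to 3087200; 3,087,200 required, 3,088,068 in favor — approved.
C: a majority of 3291288 is 1645645; 1,645,645 required, 1,646,017 in favor — approved.
D: a majority of 2824679 is 1412340; 1,412,340 required, 1,412,555 in favor — approved.

Approved — every class gave the required vote.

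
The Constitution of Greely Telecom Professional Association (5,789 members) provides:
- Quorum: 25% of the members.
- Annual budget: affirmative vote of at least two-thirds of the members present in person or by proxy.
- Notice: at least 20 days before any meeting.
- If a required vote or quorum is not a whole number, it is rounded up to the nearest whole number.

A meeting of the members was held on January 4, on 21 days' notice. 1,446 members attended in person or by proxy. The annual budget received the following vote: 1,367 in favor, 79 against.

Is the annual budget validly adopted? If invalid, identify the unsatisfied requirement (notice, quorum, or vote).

Notice: 21 days given; 20 required. Satisfied.
Quorum: 25% of 5,789 = 1,447.25, rounded up to 1,448; 1,446 present. Not satisfied.
Vote: requires two-thirds of those present (1,446); 2/3 of 1446 = 964, so 964 needed; 1,367 in favor. Satisfied.

Invalid — quorum requirement not satisfied.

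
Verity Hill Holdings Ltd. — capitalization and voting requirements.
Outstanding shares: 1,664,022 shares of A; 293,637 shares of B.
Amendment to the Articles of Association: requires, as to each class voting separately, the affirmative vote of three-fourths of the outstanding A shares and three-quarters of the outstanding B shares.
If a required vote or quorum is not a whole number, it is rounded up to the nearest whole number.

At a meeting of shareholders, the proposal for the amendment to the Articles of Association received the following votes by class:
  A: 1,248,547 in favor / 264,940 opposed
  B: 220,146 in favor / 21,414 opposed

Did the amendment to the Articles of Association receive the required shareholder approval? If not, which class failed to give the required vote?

A: 3/4 of 1664022 = 1248016.50, rounded up to 1248017; 1,248,017 required, 1,248,547 in favor — approved.
B: 3/4 of 293637 = 220227.75, rounded up to 220228; 220,228 required, 220,146 in favor — not approved.

Not approved — the B shares did not give the required vote.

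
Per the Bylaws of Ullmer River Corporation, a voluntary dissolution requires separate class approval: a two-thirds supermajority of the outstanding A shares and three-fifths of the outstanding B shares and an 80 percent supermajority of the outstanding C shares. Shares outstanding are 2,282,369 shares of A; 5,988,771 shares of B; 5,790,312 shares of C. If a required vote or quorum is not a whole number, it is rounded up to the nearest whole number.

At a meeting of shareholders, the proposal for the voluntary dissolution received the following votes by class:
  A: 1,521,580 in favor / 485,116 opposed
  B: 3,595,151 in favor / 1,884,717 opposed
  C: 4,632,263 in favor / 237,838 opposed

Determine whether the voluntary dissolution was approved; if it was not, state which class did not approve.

A: 2/3 of 2282369 = 1521579.33, rounded up to 1521580; 1,521,580 required, 1,521,580 in favor — approved.
B: 3/5 of 5988771 = 3593262.60, rounded up to 3593263; 3,593,263 required, 3,595,151 in favor — approved.
C: 4/5 of 5790312 = 4632249.60, rounded up to 4632250; 4,632,250 required, 4,632,263 in favor — approved.

Approved — every class gave the required vote.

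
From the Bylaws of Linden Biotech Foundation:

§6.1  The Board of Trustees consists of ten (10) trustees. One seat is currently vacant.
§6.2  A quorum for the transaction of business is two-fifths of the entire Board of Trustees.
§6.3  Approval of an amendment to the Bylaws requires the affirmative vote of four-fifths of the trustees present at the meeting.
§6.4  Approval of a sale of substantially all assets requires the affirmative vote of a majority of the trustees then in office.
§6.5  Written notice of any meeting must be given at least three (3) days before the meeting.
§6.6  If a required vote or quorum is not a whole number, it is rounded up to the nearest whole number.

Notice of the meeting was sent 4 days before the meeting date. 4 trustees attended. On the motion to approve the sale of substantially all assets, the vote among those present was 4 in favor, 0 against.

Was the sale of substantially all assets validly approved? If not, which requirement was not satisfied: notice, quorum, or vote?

Invalid — vote requirement not satisfied.

Notice: 4 days given; 3 required (4 ≥ 3). Satisfied.
Quorum: 4 present; quorum is 4. Satisfied.
Vote: the sale of substantially all assets requires a majority of the trustees then in office (9). A majority of 9 is 5, so 5 affirmative votes are needed; 4 voted in favor. Not satisfied.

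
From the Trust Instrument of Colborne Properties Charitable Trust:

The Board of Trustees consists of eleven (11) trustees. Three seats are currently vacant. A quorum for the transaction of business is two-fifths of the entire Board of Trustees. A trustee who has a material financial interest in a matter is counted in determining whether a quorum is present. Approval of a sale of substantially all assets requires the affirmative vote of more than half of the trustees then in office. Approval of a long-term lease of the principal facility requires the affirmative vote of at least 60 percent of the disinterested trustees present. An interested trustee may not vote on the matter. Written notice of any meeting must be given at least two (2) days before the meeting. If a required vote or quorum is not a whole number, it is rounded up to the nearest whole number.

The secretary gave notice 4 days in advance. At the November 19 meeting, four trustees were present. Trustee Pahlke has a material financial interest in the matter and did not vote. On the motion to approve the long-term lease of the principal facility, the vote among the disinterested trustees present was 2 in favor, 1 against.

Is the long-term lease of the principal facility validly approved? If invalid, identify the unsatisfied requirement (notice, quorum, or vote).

Invalid — quorum requirement not satisfied.

Notice: 4 days given; 2 required (4 ≥ 2). Satisfied.
Quorum: 4 present (interested trustees count toward quorum); quorum is 5. Not satisfied.
Vote: the long-term lease of the principal facility requires three-fifths of the disinterested trustees present (4 − 1 = 3). 3/5 of 3 = 1.80, rounded up to 2, so 2 affirmative votes are needed; 2 voted in favor. Satisfied. (Moot — without a quorum no business can be validly transacted.)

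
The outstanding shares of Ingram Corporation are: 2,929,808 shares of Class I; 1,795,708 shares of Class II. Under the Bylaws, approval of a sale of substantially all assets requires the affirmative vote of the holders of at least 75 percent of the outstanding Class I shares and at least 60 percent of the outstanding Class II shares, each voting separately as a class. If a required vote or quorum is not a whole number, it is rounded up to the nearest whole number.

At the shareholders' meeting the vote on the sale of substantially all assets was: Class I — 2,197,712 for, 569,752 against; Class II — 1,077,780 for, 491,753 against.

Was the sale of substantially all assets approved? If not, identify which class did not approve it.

Approved — every class gave the required vote.

Class I: 3/4 of 2929808 = 2197356; 2,197,356 required, 2,197,712 in favor — approved.
Class II: 3/5 of 1795708 = 1077424.80, rounded up to 1077425; 1,077,425 required, 1,077,780 in favor — approved.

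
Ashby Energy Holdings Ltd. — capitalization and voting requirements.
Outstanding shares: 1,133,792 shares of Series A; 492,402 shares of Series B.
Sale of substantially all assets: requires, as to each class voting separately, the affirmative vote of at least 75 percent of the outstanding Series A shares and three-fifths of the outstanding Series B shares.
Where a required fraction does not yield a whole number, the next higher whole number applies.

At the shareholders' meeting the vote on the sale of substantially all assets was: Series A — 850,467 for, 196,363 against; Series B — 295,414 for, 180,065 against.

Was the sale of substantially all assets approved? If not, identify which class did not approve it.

Not approved — the Series B shares did not give the required vote.

Series A: 3/4 of 1133792 = 850344; 850,344 required, 850,467 in favor — approved.
Series B: 3/5 of 492402 = 295441.20, rounded up to 295442; 295,442 required, 295,414 in favor — not approved.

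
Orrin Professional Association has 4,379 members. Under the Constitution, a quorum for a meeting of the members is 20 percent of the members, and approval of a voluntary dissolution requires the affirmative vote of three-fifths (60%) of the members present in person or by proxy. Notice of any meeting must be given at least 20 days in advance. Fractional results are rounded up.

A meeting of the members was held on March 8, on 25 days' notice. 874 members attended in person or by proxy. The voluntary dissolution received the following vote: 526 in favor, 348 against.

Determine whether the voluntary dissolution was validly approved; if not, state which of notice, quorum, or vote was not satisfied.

Notice: 25 days given; 20 required. Satisfied.
Quorum: 20% of 4,379 = 875.80, rounded up to 876; 874 present. Not satisfied.
Vote: requires three-fifths of those present (874); 3/5 of 874 = 524.40, rounded up to 525, so 525 needed; 526 in favor. Satisfied.

Invalid — quorum requirement not satisfied.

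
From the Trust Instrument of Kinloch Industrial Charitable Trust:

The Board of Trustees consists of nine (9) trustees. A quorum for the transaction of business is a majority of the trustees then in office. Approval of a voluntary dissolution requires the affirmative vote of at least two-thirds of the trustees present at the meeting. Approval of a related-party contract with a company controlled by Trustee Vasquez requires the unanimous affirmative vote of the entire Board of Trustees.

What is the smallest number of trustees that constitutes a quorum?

A majority of 9 is 5.

5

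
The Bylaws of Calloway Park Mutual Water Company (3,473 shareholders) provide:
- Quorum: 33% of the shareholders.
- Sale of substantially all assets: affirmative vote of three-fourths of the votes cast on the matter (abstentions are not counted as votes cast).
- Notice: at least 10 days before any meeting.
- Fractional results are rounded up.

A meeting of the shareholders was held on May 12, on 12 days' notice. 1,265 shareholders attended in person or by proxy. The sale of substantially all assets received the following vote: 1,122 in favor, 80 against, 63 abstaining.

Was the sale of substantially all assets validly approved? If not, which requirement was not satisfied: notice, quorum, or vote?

Notice: 12 days given; 10 required. Satisfied.
Quorum: 33% of 3,473 = 1,146.09, rounded up to 1,147; 1,265 present. Satisfied.
Vote: requires three-fourths of the votes cast (1,265 − 63 abstaining = 1,202); 3/4 of 1202 = 901.50, rounded up to 902, so 902 needed; 1,122 in favor. Satisfied.

Valid — all requirements satisfied.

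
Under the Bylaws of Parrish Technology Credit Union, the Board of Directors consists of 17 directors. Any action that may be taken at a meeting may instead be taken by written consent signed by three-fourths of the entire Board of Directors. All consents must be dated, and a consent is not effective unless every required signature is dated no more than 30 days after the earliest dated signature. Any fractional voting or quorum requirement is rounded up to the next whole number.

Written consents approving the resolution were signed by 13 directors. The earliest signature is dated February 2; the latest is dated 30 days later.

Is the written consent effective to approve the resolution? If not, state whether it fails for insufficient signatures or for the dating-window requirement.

Effective — both the signature and dating-window requirements are satisfied.

Signatures required: three-fourths of 17 — 3/4 of 17 = 12.75, rounded up to 13, so 13 needed; 13 signed. Sufficient.
Dating window: the latest signature is 30 days after the earliest; the limit is 30 days. Within the window.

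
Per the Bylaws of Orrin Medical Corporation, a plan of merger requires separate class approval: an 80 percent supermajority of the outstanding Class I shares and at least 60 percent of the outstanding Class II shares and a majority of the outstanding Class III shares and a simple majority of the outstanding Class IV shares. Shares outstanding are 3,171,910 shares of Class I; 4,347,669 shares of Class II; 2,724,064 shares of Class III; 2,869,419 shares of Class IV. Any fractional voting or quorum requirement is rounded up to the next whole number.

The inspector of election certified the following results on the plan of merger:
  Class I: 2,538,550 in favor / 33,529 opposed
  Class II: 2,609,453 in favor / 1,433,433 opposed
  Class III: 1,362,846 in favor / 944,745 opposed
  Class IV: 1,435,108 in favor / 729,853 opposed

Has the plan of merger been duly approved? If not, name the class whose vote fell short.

Approved — every class gave the required vote.

Class I: 4/5 of 3171910 = 2537528; 2,537,528 required, 2,538,550 in favor — approved.
Class II: 3/5 of 4347669 = 2608601.40, rounded up to 2608602; 2,608,602 required, 2,609,453 in favor — approved.
Class III: a majority of 2724064 is 1362033; 1,362,033 required, 1,362,846 in favor — approved.
Class IV: a majority of 2869419 is 1434710; 1,434,710 required, 1,435,108 in favor — approved.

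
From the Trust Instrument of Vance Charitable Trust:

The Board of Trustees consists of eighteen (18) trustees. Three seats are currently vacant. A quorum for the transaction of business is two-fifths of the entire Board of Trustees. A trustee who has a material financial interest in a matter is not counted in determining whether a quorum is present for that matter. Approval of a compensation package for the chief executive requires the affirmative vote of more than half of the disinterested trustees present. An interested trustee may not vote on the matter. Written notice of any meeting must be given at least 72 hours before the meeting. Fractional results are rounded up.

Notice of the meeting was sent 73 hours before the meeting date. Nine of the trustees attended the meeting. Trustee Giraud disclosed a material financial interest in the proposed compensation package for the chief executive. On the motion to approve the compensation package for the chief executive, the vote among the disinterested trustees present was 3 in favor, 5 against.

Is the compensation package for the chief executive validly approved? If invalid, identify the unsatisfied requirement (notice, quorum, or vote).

Invalid — vote requirement not satisfied.

Notice: 73 hours given; 72 required (73 ≥ 72). Satisfied.
Quorum: 9 present, but the 1 interested trustee does not count, leaving 8. Quorum is 8. Satisfied.
Vote: the compensation package for the chief executive requires a majority of the disinterested trustees present (9 − 1 = 8). A majority of 8 is 5, so 5 affirmative votes are needed; 3 voted in favor. Not satisfied.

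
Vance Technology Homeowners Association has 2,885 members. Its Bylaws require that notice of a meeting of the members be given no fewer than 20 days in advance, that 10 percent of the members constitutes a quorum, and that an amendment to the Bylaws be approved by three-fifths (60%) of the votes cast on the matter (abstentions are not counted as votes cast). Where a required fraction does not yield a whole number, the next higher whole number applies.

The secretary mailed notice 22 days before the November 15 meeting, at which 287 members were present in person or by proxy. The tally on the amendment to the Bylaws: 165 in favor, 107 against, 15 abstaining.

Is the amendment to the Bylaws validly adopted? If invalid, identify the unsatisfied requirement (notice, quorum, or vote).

Notice: 22 days given; 20 required. Satisfied.
Quorum: 10% of 2,885 = 288.50, rounded up to 289; 287 present. Not satisfied.
Vote: requires three-fifths of the votes cast (287 − 15 abstaining = 272); 3/5 of 272 = 163.20, rounded up to 164, so 164 needed; 165 in favor. Satisfied.

Invalid — quorum requirement not satisfied.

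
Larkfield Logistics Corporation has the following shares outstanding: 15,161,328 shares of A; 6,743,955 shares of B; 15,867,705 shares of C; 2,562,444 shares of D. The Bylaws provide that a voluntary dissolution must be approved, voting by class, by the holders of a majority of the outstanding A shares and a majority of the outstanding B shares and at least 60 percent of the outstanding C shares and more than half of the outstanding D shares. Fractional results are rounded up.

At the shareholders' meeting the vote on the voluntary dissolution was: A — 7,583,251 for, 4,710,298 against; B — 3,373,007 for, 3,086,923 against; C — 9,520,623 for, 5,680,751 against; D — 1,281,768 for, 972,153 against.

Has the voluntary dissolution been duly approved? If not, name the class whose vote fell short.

Approved — every class gave the required vote.

A: a majority of 15161328 is 7580665; 7,580,665 required, 7,583,251 in favor — approved.
B: a majority of 6743955 is 3371978; 3,371,978 required, 3,373,007 in favor — approved.
C: 3/5 of 15867705 = 9520623; 9,520,623 required, 9,520,623 in favor — approved.
D: a majority of 2562444 is 1281223; 1,281,223 required, 1,281,768 in favor — approved.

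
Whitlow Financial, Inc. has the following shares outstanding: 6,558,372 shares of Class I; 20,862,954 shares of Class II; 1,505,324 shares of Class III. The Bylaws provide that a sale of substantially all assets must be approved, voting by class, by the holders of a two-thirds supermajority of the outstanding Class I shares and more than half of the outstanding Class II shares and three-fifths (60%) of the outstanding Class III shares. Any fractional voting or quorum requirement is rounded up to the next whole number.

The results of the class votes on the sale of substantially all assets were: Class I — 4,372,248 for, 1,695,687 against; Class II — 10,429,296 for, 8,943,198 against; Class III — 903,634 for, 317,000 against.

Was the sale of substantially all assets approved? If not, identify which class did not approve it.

Not approved — the Class II shares did not give the required vote.

Class I: 2/3 of 6558372 = 4372248; 4,372,248 required, 4,372,248 in favor — approved.
Class II: a majority of 20862954 is 10431478; 10,431,478 required, 10,429,296 in favor — not approved.
Class III: 3/5 of 1505324 = 903194.40, rounded up to 903195; 903,195 required, 903,634 in favor — approved.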